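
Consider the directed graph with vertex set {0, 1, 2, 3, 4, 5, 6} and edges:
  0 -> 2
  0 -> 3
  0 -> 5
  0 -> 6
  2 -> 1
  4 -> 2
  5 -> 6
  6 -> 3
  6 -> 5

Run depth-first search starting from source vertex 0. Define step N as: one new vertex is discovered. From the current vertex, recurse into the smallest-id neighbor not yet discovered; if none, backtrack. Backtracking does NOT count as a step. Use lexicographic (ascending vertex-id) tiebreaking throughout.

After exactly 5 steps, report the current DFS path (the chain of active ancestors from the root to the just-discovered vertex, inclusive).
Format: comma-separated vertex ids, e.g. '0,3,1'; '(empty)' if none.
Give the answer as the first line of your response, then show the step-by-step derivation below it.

0,5

step 1: discover 0; path=0; order=0
step 2: discover 2; path=0>2; order=0,2
step 3: discover 1; path=0>2>1; order=0,2,1
step 4: discover 3; path=0>3; order=0,2,1,3
step 5: discover 5; path=0>5; order=0,2,1,3,5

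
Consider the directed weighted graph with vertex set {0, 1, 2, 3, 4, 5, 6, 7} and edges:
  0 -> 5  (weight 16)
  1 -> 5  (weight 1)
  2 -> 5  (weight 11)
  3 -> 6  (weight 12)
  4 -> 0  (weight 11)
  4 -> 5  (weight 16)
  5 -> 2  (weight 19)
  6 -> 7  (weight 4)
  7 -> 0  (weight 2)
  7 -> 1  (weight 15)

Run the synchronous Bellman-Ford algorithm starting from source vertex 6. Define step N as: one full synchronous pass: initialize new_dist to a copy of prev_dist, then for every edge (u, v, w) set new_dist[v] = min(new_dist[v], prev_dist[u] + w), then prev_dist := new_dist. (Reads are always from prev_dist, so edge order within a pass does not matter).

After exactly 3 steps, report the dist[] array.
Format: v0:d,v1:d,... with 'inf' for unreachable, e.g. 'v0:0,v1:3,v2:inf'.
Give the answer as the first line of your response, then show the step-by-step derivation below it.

v0:6,v1:19,v2:inf,v3:inf,v4:inf,v5:20,v6:0,v7:4

step 1: dist = v0:inf,v1:inf,v2:inf,v3:inf,v4:inf,v5:inf,v6:0,v7:4
step 2: dist = v0:6,v1:19,v2:inf,v3:inf,v4:inf,v5:inf,v6:0,v7:4
step 3: dist = v0:6,v1:19,v2:inf,v3:inf,v4:inf,v5:20,v6:0,v7:4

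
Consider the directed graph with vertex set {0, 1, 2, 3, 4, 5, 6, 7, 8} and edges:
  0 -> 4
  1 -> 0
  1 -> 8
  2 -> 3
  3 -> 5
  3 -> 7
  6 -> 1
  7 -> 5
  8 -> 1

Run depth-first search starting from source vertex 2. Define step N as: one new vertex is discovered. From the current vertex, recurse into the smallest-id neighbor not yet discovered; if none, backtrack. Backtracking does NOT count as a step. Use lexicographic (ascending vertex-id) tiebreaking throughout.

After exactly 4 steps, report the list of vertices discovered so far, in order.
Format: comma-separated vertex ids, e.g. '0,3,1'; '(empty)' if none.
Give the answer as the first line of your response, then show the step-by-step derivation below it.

2,3,5,7

step 1: discover 2; path=2; order=2
step 2: discover 3; path=2>3; order=2,3
step 3: discover 5; path=2>3>5; order=2,3,5
step 4: discover 7; path=2>3>7; order=2,3,5,7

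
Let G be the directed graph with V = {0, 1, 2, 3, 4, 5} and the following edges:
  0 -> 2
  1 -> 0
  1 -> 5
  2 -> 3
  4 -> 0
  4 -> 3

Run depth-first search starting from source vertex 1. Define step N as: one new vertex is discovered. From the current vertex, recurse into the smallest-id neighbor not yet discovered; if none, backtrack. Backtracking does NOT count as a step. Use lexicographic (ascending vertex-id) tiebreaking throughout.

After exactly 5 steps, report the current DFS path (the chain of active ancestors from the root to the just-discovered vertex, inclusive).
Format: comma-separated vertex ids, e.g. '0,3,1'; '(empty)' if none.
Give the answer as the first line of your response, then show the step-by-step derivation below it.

1,5

step 1: discover 1; path=1; order=1
step 2: discover 0; path=1>0; order=1,0
step 3: discover 2; path=1>0>2; order=1,0,2
step 4: discover 3; path=1>0>2>3; order=1,0,2,3
step 5: discover 5; path=1>5; order=1,0,2,3,5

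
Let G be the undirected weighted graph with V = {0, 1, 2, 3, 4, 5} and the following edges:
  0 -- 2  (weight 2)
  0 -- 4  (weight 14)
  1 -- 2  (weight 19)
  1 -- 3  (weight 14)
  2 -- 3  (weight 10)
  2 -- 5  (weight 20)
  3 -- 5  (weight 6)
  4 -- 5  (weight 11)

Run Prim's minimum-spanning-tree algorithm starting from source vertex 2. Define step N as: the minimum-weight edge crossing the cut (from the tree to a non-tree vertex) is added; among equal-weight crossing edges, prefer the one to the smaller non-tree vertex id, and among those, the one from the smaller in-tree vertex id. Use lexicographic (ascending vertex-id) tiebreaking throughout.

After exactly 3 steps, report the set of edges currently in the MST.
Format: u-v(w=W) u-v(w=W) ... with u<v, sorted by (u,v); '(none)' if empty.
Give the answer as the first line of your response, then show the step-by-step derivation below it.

0-2(w=2) 2-3(w=10) 3-5(w=6)

step 1: add edge 0-2 (w=2); MST = {0-2(w=2)}
step 2: add edge 2-3 (w=10); MST = {0-2(w=2) 2-3(w=10)}
step 3: add edge 3-5 (w=6); MST = {0-2(w=2) 2-3(w=10) 3-5(w=6)}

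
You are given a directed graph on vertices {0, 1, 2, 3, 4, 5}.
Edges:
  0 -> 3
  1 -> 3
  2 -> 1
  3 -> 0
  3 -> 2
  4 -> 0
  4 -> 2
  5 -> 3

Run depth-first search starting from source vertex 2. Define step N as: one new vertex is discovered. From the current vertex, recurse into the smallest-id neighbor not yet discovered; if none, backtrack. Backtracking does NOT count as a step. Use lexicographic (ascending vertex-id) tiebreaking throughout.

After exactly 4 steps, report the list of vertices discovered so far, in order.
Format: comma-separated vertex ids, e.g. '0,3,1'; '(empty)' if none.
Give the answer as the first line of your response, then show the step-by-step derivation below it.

2,1,3,0

step 1: discover 2; path=2; order=2
step 2: discover 1; path=2>1; order=2,1
step 3: discover 3; path=2>1>3; order=2,1,3
step 4: discover 0; path=2>1>3>0; order=2,1,3,0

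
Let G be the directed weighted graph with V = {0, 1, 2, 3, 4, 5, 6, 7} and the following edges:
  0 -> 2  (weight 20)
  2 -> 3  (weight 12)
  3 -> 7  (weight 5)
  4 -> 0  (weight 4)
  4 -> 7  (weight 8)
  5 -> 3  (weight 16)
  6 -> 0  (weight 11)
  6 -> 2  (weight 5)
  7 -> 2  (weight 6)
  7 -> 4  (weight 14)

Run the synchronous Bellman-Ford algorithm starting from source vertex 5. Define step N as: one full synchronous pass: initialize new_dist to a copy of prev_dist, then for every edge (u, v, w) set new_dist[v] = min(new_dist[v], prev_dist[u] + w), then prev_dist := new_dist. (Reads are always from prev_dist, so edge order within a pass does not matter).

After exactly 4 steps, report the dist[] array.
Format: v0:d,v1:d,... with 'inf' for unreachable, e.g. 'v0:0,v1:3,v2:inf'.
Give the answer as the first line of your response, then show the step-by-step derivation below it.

v0:39,v1:inf,v2:27,v3:16,v4:35,v5:0,v6:inf,v7:21

step 1: dist = v0:inf,v1:inf,v2:inf,v3:16,v4:inf,v5:0,v6:inf,v7:inf
step 2: dist = v0:inf,v1:inf,v2:inf,v3:16,v4:inf,v5:0,v6:inf,v7:21
step 3: dist = v0:inf,v1:inf,v2:27,v3:16,v4:35,v5:0,v6:inf,v7:21
step 4: dist = v0:39,v1:inf,v2:27,v3:16,v4:35,v5:0,v6:inf,v7:21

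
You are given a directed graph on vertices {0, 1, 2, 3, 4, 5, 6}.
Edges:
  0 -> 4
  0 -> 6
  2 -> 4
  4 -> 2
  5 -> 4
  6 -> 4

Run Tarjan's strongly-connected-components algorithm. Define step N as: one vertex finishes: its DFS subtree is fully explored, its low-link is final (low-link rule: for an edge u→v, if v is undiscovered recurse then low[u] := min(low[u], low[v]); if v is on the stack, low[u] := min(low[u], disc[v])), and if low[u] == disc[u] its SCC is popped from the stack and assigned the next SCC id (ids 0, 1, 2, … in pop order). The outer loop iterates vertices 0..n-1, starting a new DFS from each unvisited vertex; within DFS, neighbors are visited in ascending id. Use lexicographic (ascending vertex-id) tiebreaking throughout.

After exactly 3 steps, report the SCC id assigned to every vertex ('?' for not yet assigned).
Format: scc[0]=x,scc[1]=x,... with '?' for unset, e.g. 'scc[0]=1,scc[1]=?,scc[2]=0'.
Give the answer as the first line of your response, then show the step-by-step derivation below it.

scc[0]=?,scc[1]=?,scc[2]=0,scc[3]=?,scc[4]=0,scc[5]=?,scc[6]=1

step 1: low=(low[0]=0,low[1]=?,low[2]=1,low[3]=?,low[4]=1,low[5]=?,low[6]=?); scc=(scc[0]=?,scc[1]=?,scc[2]=?,scc[3]=?,scc[4]=?,scc[5]=?,scc[6]=?)
step 2: low=(low[0]=0,low[1]=?,low[2]=1,low[3]=?,low[4]=1,low[5]=?,low[6]=?); scc=(scc[0]=?,scc[1]=?,scc[2]=0,scc[3]=?,scc[4]=0,scc[5]=?,scc[6]=?)
step 3: low=(low[0]=0,low[1]=?,low[2]=1,low[3]=?,low[4]=1,low[5]=?,low[6]=3); scc=(scc[0]=?,scc[1]=?,scc[2]=0,scc[3]=?,scc[4]=0,scc[5]=?,scc[6]=1)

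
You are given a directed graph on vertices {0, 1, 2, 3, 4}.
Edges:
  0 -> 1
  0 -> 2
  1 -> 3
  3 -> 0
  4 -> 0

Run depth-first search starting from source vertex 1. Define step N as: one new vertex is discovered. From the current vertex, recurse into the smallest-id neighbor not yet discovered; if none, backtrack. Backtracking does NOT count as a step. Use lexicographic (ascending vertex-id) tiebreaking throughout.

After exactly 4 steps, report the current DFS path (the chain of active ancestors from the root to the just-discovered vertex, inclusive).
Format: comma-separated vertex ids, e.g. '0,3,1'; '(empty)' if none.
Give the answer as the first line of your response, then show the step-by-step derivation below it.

1,3,0,2

step 1: discover 1; path=1; order=1
step 2: discover 3; path=1>3; order=1,3
step 3: discover 0; path=1>3>0; order=1,3,0
step 4: discover 2; path=1>3>0>2; order=1,3,0,2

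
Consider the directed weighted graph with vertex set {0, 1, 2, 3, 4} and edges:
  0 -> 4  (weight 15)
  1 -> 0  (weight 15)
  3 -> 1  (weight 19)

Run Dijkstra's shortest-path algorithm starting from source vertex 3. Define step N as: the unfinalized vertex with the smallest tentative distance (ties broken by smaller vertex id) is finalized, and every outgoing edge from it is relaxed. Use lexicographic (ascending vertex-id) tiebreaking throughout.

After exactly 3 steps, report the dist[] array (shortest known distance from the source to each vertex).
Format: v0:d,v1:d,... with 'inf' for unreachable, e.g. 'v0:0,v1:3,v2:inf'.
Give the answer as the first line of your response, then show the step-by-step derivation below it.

v0:34,v1:19,v2:inf,v3:0,v4:49

step 1: dist = v0:inf,v1:19,v2:inf,v3:0,v4:inf
step 2: dist = v0:34,v1:19,v2:inf,v3:0,v4:inf
step 3: dist = v0:34,v1:19,v2:inf,v3:0,v4:49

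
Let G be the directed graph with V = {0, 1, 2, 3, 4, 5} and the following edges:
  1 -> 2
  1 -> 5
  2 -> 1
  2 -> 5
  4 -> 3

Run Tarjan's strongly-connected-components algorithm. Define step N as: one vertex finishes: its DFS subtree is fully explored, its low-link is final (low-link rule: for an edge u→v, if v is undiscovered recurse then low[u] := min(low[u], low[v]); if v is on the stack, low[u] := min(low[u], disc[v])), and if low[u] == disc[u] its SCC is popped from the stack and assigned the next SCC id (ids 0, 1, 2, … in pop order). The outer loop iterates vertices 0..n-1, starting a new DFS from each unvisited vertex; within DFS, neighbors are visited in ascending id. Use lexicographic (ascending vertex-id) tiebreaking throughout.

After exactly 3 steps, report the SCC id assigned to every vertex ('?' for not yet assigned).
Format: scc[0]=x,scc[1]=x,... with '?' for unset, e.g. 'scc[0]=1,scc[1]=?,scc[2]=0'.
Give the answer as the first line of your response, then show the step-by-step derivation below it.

scc[0]=0,scc[1]=?,scc[2]=?,scc[3]=?,scc[4]=?,scc[5]=1

step 1: low=(low[0]=0,low[1]=?,low[2]=?,low[3]=?,low[4]=?,low[5]=?); scc=(scc[0]=0,scc[1]=?,scc[2]=?,scc[3]=?,scc[4]=?,scc[5]=?)
step 2: low=(low[0]=0,low[1]=1,low[2]=1,low[3]=?,low[4]=?,low[5]=3); scc=(scc[0]=0,scc[1]=?,scc[2]=?,scc[3]=?,scc[4]=?,scc[5]=1)
step 3: low=(low[0]=0,low[1]=1,low[2]=1,low[3]=?,low[4]=?,low[5]=3); scc=(scc[0]=0,scc[1]=?,scc[2]=?,scc[3]=?,scc[4]=?,scc[5]=1)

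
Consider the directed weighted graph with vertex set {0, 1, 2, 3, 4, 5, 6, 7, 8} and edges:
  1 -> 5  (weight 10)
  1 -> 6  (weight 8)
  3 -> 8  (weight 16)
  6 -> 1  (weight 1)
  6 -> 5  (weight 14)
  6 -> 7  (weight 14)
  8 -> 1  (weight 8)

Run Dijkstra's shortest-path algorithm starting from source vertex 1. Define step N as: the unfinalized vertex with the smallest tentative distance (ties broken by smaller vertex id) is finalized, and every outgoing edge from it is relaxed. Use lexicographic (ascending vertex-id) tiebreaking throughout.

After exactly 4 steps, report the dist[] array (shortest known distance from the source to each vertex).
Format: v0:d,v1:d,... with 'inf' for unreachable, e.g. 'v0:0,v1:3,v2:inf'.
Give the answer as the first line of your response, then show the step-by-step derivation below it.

v0:inf,v1:0,v2:inf,v3:inf,v4:inf,v5:10,v6:8,v7:22,v8:inf

step 1: dist = v0:inf,v1:0,v2:inf,v3:inf,v4:inf,v5:10,v6:8,v7:inf,v8:inf
step 2: dist = v0:inf,v1:0,v2:inf,v3:inf,v4:inf,v5:10,v6:8,v7:22,v8:inf
step 3: dist = v0:inf,v1:0,v2:inf,v3:inf,v4:inf,v5:10,v6:8,v7:22,v8:inf
step 4: dist = v0:inf,v1:0,v2:inf,v3:inf,v4:inf,v5:10,v6:8,v7:22,v8:inf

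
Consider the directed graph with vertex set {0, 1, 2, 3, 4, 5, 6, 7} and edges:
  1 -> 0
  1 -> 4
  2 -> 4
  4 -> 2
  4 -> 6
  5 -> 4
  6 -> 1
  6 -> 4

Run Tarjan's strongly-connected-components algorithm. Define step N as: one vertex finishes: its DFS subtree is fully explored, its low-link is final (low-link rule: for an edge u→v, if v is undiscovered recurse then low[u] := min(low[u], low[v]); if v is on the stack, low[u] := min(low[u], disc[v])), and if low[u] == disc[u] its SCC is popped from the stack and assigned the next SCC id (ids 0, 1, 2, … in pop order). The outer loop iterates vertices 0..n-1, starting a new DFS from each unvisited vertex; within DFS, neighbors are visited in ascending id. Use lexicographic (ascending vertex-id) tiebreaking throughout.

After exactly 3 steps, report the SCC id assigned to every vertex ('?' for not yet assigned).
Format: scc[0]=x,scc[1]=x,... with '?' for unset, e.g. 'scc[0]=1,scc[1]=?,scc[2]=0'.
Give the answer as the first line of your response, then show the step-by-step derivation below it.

scc[0]=0,scc[1]=?,scc[2]=?,scc[3]=?,scc[4]=?,scc[5]=?,scc[6]=?,scc[7]=?

step 1: low=(low[0]=0,low[1]=?,low[2]=?,low[3]=?,low[4]=?,low[5]=?,low[6]=?,low[7]=?); scc=(scc[0]=0,scc[1]=?,scc[2]=?,scc[3]=?,scc[4]=?,scc[5]=?,scc[6]=?,scc[7]=?)
step 2: low=(low[0]=0,low[1]=1,low[2]=2,low[3]=?,low[4]=2,low[5]=?,low[6]=?,low[7]=?); scc=(scc[0]=0,scc[1]=?,scc[2]=?,scc[3]=?,scc[4]=?,scc[5]=?,scc[6]=?,scc[7]=?)
step 3: low=(low[0]=0,low[1]=1,low[2]=2,low[3]=?,low[4]=2,low[5]=?,low[6]=1,low[7]=?); scc=(scc[0]=0,scc[1]=?,scc[2]=?,scc[3]=?,scc[4]=?,scc[5]=?,scc[6]=?,scc[7]=?)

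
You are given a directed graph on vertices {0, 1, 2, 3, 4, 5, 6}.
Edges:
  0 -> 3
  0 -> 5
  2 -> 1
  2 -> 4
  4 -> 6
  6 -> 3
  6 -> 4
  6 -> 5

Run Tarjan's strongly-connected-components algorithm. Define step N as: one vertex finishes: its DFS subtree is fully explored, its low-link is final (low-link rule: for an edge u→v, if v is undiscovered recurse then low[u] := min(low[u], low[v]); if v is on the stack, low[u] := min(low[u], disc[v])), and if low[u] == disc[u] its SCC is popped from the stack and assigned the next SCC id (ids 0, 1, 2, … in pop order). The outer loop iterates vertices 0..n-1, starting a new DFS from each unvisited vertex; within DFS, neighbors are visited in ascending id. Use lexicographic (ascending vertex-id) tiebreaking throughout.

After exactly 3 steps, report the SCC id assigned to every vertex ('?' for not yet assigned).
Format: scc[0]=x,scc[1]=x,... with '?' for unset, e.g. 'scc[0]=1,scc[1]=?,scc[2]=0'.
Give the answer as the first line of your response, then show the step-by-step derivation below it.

scc[0]=2,scc[1]=?,scc[2]=?,scc[3]=0,scc[4]=?,scc[5]=1,scc[6]=?

step 1: low=(low[0]=0,low[1]=?,low[2]=?,low[3]=1,low[4]=?,low[5]=?,low[6]=?); scc=(scc[0]=?,scc[1]=?,scc[2]=?,scc[3]=0,scc[4]=?,scc[5]=?,scc[6]=?)
step 2: low=(low[0]=0,low[1]=?,low[2]=?,low[3]=1,low[4]=?,low[5]=2,low[6]=?); scc=(scc[0]=?,scc[1]=?,scc[2]=?,scc[3]=0,scc[4]=?,scc[5]=1,scc[6]=?)
step 3: low=(low[0]=0,low[1]=?,low[2]=?,low[3]=1,low[4]=?,low[5]=2,low[6]=?); scc=(scc[0]=2,scc[1]=?,scc[2]=?,scc[3]=0,scc[4]=?,scc[5]=1,scc[6]=?)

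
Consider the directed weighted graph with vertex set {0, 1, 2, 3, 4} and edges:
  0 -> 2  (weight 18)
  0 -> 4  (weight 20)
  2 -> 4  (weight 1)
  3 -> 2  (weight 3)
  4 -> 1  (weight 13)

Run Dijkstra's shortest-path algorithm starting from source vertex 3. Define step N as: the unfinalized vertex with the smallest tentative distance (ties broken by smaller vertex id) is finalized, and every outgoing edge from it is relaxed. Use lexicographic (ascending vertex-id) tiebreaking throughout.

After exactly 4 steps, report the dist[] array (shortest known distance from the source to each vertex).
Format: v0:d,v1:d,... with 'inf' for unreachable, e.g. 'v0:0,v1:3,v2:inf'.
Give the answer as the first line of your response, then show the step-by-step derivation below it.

v0:inf,v1:17,v2:3,v3:0,v4:4

step 1: dist = v0:inf,v1:inf,v2:3,v3:0,v4:inf
step 2: dist = v0:inf,v1:inf,v2:3,v3:0,v4:4
step 3: dist = v0:inf,v1:17,v2:3,v3:0,v4:4
step 4: dist = v0:inf,v1:17,v2:3,v3:0,v4:4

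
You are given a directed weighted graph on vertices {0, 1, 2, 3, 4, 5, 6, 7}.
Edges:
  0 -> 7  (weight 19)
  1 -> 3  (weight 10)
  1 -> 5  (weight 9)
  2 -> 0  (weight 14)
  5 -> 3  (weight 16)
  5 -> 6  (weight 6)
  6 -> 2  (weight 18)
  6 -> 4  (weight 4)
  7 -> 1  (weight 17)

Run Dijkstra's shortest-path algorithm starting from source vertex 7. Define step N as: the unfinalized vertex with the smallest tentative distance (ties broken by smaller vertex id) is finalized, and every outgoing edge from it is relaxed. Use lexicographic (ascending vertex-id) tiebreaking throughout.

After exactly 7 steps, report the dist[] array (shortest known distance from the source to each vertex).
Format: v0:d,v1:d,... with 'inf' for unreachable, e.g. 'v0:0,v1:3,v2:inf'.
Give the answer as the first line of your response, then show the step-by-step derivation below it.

v0:64,v1:17,v2:50,v3:27,v4:36,v5:26,v6:32,v7:0

step 1: dist = v0:inf,v1:17,v2:inf,v3:inf,v4:inf,v5:inf,v6:inf,v7:0
step 2: dist = v0:inf,v1:17,v2:inf,v3:27,v4:inf,v5:26,v6:inf,v7:0
step 3: dist = v0:inf,v1:17,v2:inf,v3:27,v4:inf,v5:26,v6:32,v7:0
step 4: dist = v0:inf,v1:17,v2:inf,v3:27,v4:inf,v5:26,v6:32,v7:0
step 5: dist = v0:inf,v1:17,v2:50,v3:27,v4:36,v5:26,v6:32,v7:0
step 6: dist = v0:inf,v1:17,v2:50,v3:27,v4:36,v5:26,v6:32,v7:0
step 7: dist = v0:64,v1:17,v2:50,v3:27,v4:36,v5:26,v6:32,v7:0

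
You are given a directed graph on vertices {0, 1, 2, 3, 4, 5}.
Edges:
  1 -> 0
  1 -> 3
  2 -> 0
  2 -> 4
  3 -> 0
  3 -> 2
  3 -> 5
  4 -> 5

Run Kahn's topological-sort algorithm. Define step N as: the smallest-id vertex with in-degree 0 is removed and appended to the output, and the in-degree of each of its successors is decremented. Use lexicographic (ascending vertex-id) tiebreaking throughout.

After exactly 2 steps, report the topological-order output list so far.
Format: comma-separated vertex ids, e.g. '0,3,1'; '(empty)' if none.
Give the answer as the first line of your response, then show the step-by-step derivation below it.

1,3

step 1: output 1; order=[1]; indeg=(2,0,1,0,1,2)
step 2: output 3; order=[1,3]; indeg=(1,0,0,0,1,1)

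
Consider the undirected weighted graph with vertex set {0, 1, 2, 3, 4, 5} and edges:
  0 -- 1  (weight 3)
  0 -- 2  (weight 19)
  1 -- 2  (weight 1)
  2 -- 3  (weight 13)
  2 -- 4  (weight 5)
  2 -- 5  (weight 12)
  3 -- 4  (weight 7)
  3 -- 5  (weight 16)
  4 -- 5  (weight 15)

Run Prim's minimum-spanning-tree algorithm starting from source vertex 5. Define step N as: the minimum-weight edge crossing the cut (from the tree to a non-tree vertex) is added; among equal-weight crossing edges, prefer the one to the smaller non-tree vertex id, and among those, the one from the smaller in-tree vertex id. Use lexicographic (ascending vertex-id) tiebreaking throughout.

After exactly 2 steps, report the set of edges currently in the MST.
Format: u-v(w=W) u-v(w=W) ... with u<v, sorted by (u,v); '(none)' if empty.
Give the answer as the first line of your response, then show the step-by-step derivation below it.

1-2(w=1) 2-5(w=12)

step 1: add edge 2-5 (w=12); MST = {2-5(w=12)}
step 2: add edge 1-2 (w=1); MST = {1-2(w=1) 2-5(w=12)}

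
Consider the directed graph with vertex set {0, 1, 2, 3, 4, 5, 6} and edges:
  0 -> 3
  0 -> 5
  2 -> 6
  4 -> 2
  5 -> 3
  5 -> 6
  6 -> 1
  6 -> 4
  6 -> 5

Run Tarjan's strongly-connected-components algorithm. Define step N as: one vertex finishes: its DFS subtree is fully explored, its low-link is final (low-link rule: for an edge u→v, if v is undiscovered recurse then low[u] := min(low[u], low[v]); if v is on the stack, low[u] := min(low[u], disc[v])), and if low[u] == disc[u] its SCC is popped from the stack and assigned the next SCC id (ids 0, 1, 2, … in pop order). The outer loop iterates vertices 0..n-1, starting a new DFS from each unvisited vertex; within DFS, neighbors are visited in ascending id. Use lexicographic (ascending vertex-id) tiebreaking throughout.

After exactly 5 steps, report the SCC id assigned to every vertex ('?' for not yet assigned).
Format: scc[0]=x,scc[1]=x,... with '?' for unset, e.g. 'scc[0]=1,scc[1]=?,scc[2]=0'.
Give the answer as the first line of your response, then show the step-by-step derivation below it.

scc[0]=?,scc[1]=1,scc[2]=?,scc[3]=0,scc[4]=?,scc[5]=?,scc[6]=?

step 1: low=(low[0]=0,low[1]=?,low[2]=?,low[3]=1,low[4]=?,low[5]=?,low[6]=?); scc=(scc[0]=?,scc[1]=?,scc[2]=?,scc[3]=0,scc[4]=?,scc[5]=?,scc[6]=?)
step 2: low=(low[0]=0,low[1]=4,low[2]=?,low[3]=1,low[4]=?,low[5]=2,low[6]=3); scc=(scc[0]=?,scc[1]=1,scc[2]=?,scc[3]=0,scc[4]=?,scc[5]=?,scc[6]=?)
step 3: low=(low[0]=0,low[1]=4,low[2]=3,low[3]=1,low[4]=5,low[5]=2,low[6]=3); scc=(scc[0]=?,scc[1]=1,scc[2]=?,scc[3]=0,scc[4]=?,scc[5]=?,scc[6]=?)
step 4: low=(low[0]=0,low[1]=4,low[2]=3,low[3]=1,low[4]=3,low[5]=2,low[6]=3); scc=(scc[0]=?,scc[1]=1,scc[2]=?,scc[3]=0,scc[4]=?,scc[5]=?,scc[6]=?)
step 5: low=(low[0]=0,low[1]=4,low[2]=3,low[3]=1,low[4]=3,low[5]=2,low[6]=2); scc=(scc[0]=?,scc[1]=1,scc[2]=?,scc[3]=0,scc[4]=?,scc[5]=?,scc[6]=?)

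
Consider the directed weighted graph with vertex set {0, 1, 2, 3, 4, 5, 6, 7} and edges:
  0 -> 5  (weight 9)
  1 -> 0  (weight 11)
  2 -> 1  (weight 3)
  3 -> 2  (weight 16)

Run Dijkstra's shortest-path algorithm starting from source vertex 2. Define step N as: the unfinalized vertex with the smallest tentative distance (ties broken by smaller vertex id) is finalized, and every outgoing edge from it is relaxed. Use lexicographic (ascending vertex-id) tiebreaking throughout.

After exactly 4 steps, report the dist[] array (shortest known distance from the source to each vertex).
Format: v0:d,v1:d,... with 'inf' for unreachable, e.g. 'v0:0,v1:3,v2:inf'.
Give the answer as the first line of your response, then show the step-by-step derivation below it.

v0:14,v1:3,v2:0,v3:inf,v4:inf,v5:23,v6:inf,v7:inf

step 1: dist = v0:inf,v1:3,v2:0,v3:inf,v4:inf,v5:inf,v6:inf,v7:inf
step 2: dist = v0:14,v1:3,v2:0,v3:inf,v4:inf,v5:inf,v6:inf,v7:inf
step 3: dist = v0:14,v1:3,v2:0,v3:inf,v4:inf,v5:23,v6:inf,v7:inf
step 4: dist = v0:14,v1:3,v2:0,v3:inf,v4:inf,v5:23,v6:inf,v7:inf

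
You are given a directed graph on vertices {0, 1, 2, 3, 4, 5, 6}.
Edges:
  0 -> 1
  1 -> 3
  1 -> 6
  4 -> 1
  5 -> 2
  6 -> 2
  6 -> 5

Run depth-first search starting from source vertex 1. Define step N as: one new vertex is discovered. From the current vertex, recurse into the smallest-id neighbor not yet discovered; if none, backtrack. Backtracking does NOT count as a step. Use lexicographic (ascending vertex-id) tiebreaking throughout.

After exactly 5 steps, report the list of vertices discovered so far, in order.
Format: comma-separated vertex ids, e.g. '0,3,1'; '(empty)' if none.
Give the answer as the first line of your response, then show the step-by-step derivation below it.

1,3,6,2,5

step 1: discover 1; path=1; order=1
step 2: discover 3; path=1>3; order=1,3
step 3: discover 6; path=1>6; order=1,3,6
step 4: discover 2; path=1>6>2; order=1,3,6,2
step 5: discover 5; path=1>6>5; order=1,3,6,2,5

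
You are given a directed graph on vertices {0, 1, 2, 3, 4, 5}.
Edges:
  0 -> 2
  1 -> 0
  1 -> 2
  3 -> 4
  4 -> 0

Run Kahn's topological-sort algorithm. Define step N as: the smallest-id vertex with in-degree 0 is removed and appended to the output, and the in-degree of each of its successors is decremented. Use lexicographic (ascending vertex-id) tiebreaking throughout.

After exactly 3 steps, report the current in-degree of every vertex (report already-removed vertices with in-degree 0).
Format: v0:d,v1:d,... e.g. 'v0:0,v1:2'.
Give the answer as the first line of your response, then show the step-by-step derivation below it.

v0:0,v1:0,v2:1,v3:0,v4:0,v5:0

step 1: output 1; order=[1]; indeg=(1,0,1,0,1,0)
step 2: output 3; order=[1,3]; indeg=(1,0,1,0,0,0)
step 3: output 4; order=[1,3,4]; indeg=(0,0,1,0,0,0)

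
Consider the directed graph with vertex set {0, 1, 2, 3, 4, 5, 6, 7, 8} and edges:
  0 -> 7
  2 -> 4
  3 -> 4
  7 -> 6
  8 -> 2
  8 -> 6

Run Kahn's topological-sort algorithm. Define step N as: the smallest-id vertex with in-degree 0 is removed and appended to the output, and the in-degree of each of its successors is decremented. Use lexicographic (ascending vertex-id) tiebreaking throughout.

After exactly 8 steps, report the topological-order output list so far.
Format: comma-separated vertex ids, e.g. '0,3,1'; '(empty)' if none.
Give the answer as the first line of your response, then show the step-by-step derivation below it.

0,1,3,5,7,8,2,4

step 1: output 0; order=[0]; indeg=(0,0,1,0,2,0,2,0,0)
step 2: output 1; order=[0,1]; indeg=(0,0,1,0,2,0,2,0,0)
step 3: output 3; order=[0,1,3]; indeg=(0,0,1,0,1,0,2,0,0)
step 4: output 5; order=[0,1,3,5]; indeg=(0,0,1,0,1,0,2,0,0)
step 5: output 7; order=[0,1,3,5,7]; indeg=(0,0,1,0,1,0,1,0,0)
step 6: output 8; order=[0,1,3,5,7,8]; indeg=(0,0,0,0,1,0,0,0,0)
step 7: output 2; order=[0,1,3,5,7,8,2]; indeg=(0,0,0,0,0,0,0,0,0)
step 8: output 4; order=[0,1,3,5,7,8,2,4]; indeg=(0,0,0,0,0,0,0,0,0)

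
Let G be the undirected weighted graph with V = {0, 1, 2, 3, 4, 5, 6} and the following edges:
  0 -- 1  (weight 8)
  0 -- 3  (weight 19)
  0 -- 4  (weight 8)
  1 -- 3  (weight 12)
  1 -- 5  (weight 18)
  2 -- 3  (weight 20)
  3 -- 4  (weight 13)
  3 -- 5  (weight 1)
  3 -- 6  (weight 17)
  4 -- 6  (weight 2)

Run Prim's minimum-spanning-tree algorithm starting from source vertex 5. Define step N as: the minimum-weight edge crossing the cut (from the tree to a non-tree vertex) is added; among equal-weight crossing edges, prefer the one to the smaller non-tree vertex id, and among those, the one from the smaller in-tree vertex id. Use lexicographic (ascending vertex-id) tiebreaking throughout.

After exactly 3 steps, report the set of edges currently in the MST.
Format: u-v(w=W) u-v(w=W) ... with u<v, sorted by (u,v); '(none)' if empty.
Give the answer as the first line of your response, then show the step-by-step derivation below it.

0-1(w=8) 1-3(w=12) 3-5(w=1)

step 1: add edge 3-5 (w=1); MST = {3-5(w=1)}
step 2: add edge 1-3 (w=12); MST = {1-3(w=12) 3-5(w=1)}
step 3: add edge 0-1 (w=8); MST = {0-1(w=8) 1-3(w=12) 3-5(w=1)}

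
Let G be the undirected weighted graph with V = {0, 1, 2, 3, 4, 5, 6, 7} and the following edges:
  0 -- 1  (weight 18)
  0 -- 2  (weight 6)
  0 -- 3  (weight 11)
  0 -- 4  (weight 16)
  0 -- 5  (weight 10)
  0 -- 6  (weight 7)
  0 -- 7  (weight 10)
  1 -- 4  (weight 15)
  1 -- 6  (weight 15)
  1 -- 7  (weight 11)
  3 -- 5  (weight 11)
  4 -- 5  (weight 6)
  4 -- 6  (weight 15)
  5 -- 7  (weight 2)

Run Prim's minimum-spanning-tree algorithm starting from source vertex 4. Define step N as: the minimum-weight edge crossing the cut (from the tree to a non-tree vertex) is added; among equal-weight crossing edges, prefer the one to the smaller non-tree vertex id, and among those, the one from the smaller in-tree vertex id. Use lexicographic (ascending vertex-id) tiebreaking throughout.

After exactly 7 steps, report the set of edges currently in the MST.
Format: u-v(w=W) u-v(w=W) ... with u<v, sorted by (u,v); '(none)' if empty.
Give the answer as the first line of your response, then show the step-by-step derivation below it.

0-2(w=6) 0-3(w=11) 0-5(w=10) 0-6(w=7) 1-7(w=11) 4-5(w=6) 5-7(w=2)

step 1: add edge 4-5 (w=6); MST = {4-5(w=6)}
step 2: add edge 5-7 (w=2); MST = {4-5(w=6) 5-7(w=2)}
step 3: add edge 0-5 (w=10); MST = {0-5(w=10) 4-5(w=6) 5-7(w=2)}
step 4: add edge 0-2 (w=6); MST = {0-2(w=6) 0-5(w=10) 4-5(w=6) 5-7(w=2)}
step 5: add edge 0-6 (w=7); MST = {0-2(w=6) 0-5(w=10) 0-6(w=7) 4-5(w=6) 5-7(w=2)}
step 6: add edge 1-7 (w=11); MST = {0-2(w=6) 0-5(w=10) 0-6(w=7) 1-7(w=11) 4-5(w=6) 5-7(w=2)}
step 7: add edge 0-3 (w=11); MST = {0-2(w=6) 0-3(w=11) 0-5(w=10) 0-6(w=7) 1-7(w=11) 4-5(w=6) 5-7(w=2)}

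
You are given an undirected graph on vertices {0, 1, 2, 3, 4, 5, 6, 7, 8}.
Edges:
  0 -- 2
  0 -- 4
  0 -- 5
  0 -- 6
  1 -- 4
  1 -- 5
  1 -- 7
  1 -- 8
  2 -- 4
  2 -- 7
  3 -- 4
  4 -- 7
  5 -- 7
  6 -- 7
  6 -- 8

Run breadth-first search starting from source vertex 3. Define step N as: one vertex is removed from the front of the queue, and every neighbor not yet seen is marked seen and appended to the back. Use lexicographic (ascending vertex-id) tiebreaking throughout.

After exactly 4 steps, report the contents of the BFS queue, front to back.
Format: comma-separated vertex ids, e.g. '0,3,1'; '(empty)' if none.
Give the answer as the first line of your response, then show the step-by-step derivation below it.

2,7,5,6,8

step 1: dequeue 3; queue=[4]; order=3
step 2: dequeue 4; queue=[0,1,2,7]; order=3,4
step 3: dequeue 0; queue=[1,2,7,5,6]; order=3,4,0
step 4: dequeue 1; queue=[2,7,5,6,8]; order=3,4,0,1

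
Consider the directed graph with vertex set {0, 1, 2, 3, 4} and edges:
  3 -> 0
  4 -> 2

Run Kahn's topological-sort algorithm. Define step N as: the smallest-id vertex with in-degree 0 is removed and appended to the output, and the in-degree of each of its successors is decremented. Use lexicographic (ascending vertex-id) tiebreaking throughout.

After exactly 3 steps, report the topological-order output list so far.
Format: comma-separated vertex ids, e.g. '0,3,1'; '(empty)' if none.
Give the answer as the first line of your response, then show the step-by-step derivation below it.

1,3,0

step 1: output 1; order=[1]; indeg=(1,0,1,0,0)
step 2: output 3; order=[1,3]; indeg=(0,0,1,0,0)
step 3: output 0; order=[1,3,0]; indeg=(0,0,1,0,0)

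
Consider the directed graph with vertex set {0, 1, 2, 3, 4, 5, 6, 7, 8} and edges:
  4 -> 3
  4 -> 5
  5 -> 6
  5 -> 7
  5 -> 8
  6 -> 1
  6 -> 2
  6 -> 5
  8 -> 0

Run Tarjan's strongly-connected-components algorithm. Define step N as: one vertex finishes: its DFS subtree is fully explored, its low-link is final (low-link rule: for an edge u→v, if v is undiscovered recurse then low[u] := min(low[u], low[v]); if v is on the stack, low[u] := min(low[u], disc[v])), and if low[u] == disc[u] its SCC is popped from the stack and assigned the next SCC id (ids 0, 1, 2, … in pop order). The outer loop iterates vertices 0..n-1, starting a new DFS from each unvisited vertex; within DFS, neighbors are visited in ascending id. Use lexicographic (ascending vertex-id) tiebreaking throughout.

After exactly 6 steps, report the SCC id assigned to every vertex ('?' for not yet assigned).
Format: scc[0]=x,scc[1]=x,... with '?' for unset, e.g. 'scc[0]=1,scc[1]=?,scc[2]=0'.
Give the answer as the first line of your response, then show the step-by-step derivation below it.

scc[0]=0,scc[1]=1,scc[2]=2,scc[3]=3,scc[4]=?,scc[5]=?,scc[6]=?,scc[7]=4,scc[8]=?

step 1: low=(low[0]=0,low[1]=?,low[2]=?,low[3]=?,low[4]=?,low[5]=?,low[6]=?,low[7]=?,low[8]=?); scc=(scc[0]=0,scc[1]=?,scc[2]=?,scc[3]=?,scc[4]=?,scc[5]=?,scc[6]=?,scc[7]=?,scc[8]=?)
step 2: low=(low[0]=0,low[1]=1,low[2]=?,low[3]=?,low[4]=?,low[5]=?,low[6]=?,low[7]=?,low[8]=?); scc=(scc[0]=0,scc[1]=1,scc[2]=?,scc[3]=?,scc[4]=?,scc[5]=?,scc[6]=?,scc[7]=?,scc[8]=?)
step 3: low=(low[0]=0,low[1]=1,low[2]=2,low[3]=?,low[4]=?,low[5]=?,low[6]=?,low[7]=?,low[8]=?); scc=(scc[0]=0,scc[1]=1,scc[2]=2,scc[3]=?,scc[4]=?,scc[5]=?,scc[6]=?,scc[7]=?,scc[8]=?)
step 4: low=(low[0]=0,low[1]=1,low[2]=2,low[3]=3,low[4]=?,low[5]=?,low[6]=?,low[7]=?,low[8]=?); scc=(scc[0]=0,scc[1]=1,scc[2]=2,scc[3]=3,scc[4]=?,scc[5]=?,scc[6]=?,scc[7]=?,scc[8]=?)
step 5: low=(low[0]=0,low[1]=1,low[2]=2,low[3]=3,low[4]=4,low[5]=5,low[6]=5,low[7]=?,low[8]=?); scc=(scc[0]=0,scc[1]=1,scc[2]=2,scc[3]=3,scc[4]=?,scc[5]=?,scc[6]=?,scc[7]=?,scc[8]=?)
step 6: low=(low[0]=0,low[1]=1,low[2]=2,low[3]=3,low[4]=4,low[5]=5,low[6]=5,low[7]=7,low[8]=?); scc=(scc[0]=0,scc[1]=1,scc[2]=2,scc[3]=3,scc[4]=?,scc[5]=?,scc[6]=?,scc[7]=4,scc[8]=?)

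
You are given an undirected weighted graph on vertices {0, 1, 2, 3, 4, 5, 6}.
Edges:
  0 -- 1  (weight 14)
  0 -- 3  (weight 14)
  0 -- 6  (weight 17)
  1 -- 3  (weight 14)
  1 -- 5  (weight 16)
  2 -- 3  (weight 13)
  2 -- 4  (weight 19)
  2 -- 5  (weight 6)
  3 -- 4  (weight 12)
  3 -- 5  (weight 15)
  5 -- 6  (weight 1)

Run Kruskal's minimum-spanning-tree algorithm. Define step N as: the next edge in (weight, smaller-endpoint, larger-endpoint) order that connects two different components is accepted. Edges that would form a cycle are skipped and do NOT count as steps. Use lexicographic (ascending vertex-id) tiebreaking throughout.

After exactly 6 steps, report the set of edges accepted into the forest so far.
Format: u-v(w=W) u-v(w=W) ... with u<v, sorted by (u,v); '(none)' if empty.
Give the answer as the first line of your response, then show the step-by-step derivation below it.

0-1(w=14) 0-3(w=14) 2-3(w=13) 2-5(w=6) 3-4(w=12) 5-6(w=1)

step 1: add edge 5-6 (w=1); MST = {5-6(w=1)}
step 2: add edge 2-5 (w=6); MST = {2-5(w=6) 5-6(w=1)}
step 3: add edge 3-4 (w=12); MST = {2-5(w=6) 3-4(w=12) 5-6(w=1)}
step 4: add edge 2-3 (w=13); MST = {2-3(w=13) 2-5(w=6) 3-4(w=12) 5-6(w=1)}
step 5: add edge 0-1 (w=14); MST = {0-1(w=14) 2-3(w=13) 2-5(w=6) 3-4(w=12) 5-6(w=1)}
step 6: add edge 0-3 (w=14); MST = {0-1(w=14) 0-3(w=14) 2-3(w=13) 2-5(w=6) 3-4(w=12) 5-6(w=1)}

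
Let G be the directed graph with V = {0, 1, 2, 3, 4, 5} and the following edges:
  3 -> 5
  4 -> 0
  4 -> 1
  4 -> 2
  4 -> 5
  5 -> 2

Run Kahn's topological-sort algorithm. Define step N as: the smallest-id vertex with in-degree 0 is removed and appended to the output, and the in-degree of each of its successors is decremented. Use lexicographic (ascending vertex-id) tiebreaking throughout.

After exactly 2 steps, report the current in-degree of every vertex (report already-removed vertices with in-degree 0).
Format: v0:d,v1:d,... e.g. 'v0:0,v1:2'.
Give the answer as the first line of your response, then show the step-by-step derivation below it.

v0:0,v1:0,v2:1,v3:0,v4:0,v5:0

step 1: output 3; order=[3]; indeg=(1,1,2,0,0,1)
step 2: output 4; order=[3,4]; indeg=(0,0,1,0,0,0)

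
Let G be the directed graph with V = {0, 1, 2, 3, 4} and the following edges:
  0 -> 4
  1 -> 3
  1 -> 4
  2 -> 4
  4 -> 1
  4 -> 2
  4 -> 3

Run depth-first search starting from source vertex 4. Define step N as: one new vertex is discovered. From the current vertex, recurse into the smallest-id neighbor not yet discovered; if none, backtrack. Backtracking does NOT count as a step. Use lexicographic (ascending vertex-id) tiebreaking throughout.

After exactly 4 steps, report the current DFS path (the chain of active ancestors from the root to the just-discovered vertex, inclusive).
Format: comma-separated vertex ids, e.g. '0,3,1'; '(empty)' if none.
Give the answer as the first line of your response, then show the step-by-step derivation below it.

4,2

step 1: discover 4; path=4; order=4
step 2: discover 1; path=4>1; order=4,1
step 3: discover 3; path=4>1>3; order=4,1,3
step 4: discover 2; path=4>2; order=4,1,3,2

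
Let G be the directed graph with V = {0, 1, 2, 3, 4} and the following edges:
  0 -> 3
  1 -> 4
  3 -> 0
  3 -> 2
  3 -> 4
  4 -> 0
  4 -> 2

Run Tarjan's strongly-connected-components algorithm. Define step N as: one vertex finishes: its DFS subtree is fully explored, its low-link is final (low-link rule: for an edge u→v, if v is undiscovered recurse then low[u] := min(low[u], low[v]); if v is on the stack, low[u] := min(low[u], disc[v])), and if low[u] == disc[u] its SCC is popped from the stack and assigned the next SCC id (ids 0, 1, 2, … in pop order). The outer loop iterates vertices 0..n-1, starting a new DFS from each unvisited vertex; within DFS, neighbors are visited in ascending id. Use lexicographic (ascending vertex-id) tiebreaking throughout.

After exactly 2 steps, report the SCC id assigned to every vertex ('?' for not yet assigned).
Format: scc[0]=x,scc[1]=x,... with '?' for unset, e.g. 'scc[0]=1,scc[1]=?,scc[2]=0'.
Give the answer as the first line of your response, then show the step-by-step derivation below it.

scc[0]=?,scc[1]=?,scc[2]=0,scc[3]=?,scc[4]=?

step 1: low=(low[0]=0,low[1]=?,low[2]=2,low[3]=0,low[4]=?); scc=(scc[0]=?,scc[1]=?,scc[2]=0,scc[3]=?,scc[4]=?)
step 2: low=(low[0]=0,low[1]=?,low[2]=2,low[3]=0,low[4]=0); scc=(scc[0]=?,scc[1]=?,scc[2]=0,scc[3]=?,scc[4]=?)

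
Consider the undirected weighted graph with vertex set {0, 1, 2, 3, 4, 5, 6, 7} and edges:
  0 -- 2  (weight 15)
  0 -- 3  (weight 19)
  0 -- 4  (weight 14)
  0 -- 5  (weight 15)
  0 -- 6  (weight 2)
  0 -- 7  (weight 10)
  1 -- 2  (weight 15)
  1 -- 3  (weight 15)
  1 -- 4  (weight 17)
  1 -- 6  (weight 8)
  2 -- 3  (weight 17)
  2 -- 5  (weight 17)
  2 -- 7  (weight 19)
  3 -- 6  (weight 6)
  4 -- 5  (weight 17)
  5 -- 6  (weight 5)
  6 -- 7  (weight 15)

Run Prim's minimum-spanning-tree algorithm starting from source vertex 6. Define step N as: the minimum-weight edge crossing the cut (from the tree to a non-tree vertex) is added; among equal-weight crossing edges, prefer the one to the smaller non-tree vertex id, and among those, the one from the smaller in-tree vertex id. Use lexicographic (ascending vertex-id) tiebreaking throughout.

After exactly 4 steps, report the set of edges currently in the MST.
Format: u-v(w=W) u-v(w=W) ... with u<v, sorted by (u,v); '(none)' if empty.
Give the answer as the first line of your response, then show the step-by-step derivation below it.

0-6(w=2) 1-6(w=8) 3-6(w=6) 5-6(w=5)

step 1: add edge 0-6 (w=2); MST = {0-6(w=2)}
step 2: add edge 5-6 (w=5); MST = {0-6(w=2) 5-6(w=5)}
step 3: add edge 3-6 (w=6); MST = {0-6(w=2) 3-6(w=6) 5-6(w=5)}
step 4: add edge 1-6 (w=8); MST = {0-6(w=2) 1-6(w=8) 3-6(w=6) 5-6(w=5)}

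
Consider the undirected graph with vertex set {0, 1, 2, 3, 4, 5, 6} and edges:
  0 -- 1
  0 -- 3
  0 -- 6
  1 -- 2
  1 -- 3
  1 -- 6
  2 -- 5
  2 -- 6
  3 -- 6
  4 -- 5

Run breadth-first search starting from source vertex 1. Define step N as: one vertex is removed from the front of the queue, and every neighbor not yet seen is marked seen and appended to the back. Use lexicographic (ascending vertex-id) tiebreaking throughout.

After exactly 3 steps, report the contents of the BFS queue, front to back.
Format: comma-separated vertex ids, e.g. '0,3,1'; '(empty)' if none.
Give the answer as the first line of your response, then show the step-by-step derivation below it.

3,6,5

step 1: dequeue 1; queue=[0,2,3,6]; order=1
step 2: dequeue 0; queue=[2,3,6]; order=1,0
step 3: dequeue 2; queue=[3,6,5]; order=1,0,2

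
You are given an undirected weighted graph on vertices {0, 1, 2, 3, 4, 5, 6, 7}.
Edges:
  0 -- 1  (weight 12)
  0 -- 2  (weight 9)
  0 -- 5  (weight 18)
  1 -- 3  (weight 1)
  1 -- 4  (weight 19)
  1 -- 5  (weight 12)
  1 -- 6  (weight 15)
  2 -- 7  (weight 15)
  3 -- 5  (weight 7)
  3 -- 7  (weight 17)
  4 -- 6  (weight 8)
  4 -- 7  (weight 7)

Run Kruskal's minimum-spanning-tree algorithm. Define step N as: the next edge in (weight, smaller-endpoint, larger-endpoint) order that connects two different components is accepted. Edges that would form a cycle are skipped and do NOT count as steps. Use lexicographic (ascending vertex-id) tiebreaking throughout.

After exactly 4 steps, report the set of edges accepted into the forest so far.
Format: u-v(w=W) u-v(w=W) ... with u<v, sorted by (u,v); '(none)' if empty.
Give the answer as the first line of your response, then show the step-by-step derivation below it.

1-3(w=1) 3-5(w=7) 4-6(w=8) 4-7(w=7)

step 1: add edge 1-3 (w=1); MST = {1-3(w=1)}
step 2: add edge 3-5 (w=7); MST = {1-3(w=1) 3-5(w=7)}
step 3: add edge 4-7 (w=7); MST = {1-3(w=1) 3-5(w=7) 4-7(w=7)}
step 4: add edge 4-6 (w=8); MST = {1-3(w=1) 3-5(w=7) 4-6(w=8) 4-7(w=7)}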